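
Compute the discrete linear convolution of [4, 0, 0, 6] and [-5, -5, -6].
y[0] = 4×-5 = -20; y[1] = 4×-5 + 0×-5 = -20; y[2] = 4×-6 + 0×-5 + 0×-5 = -24; y[3] = 0×-6 + 0×-5 + 6×-5 = -30; y[4] = 0×-6 + 6×-5 = -30; y[5] = 6×-6 = -36

[-20, -20, -24, -30, -30, -36]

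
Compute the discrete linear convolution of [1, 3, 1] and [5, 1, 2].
y[0] = 1×5 = 5; y[1] = 1×1 + 3×5 = 16; y[2] = 1×2 + 3×1 + 1×5 = 10; y[3] = 3×2 + 1×1 = 7; y[4] = 1×2 = 2

[5, 16, 10, 7, 2]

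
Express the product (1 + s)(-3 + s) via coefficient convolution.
Ascending coefficients: a = [1, 1], b = [-3, 1]. c[0] = 1×-3 = -3; c[1] = 1×1 + 1×-3 = -2; c[2] = 1×1 = 1. Result coefficients: [-3, -2, 1] → -3 - 2s + s^2

-3 - 2s + s^2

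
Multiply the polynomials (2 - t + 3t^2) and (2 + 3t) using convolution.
Ascending coefficients: a = [2, -1, 3], b = [2, 3]. c[0] = 2×2 = 4; c[1] = 2×3 + -1×2 = 4; c[2] = -1×3 + 3×2 = 3; c[3] = 3×3 = 9. Result coefficients: [4, 4, 3, 9] → 4 + 4t + 3t^2 + 9t^3

4 + 4t + 3t^2 + 9t^3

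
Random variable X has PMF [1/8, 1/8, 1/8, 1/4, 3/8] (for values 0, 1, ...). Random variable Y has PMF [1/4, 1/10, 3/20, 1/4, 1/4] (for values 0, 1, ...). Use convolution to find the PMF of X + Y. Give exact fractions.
P(X+Y=k) = Σ_i P(X=i)·P(Y=k-i) — a convolution of [1/8, 1/8, 1/8, 1/4, 3/8] and [1/4, 1/10, 3/20, 1/4, 1/4]. P(X+Y=0) = (1/8)×(1/4) = 1/32; P(X+Y=1) = (1/8)×(1/10) + (1/8)×(1/4) = 1/80 + 1/32 = 7/160; P(X+Y=2) = (1/8)×(3/20) + (1/8)×(1/10) + (1/8)×(1/4) = 3/160 + 1/80 + 1/32 = 1/16; P(X+Y=3) = (1/8)×(1/4) + (1/8)×(3/20) + (1/8)×(1/10) + (1/4)×(1/4) = 1/32 + 3/160 + 1/80 + 1/16 = 1/8; P(X+Y=4) = (1/8)×(1/4) + (1/8)×(1/4) + (1/8)×(3/20) + (1/4)×(1/10) + (3/8)×(1/4) = 1/32 + 1/32 + 3/160 + 1/40 + 3/32 = 1/5; P(X+Y=5) = (1/8)×(1/4) + (1/8)×(1/4) + (1/4)×(3/20) + (3/8)×(1/10) = 1/32 + 1/32 + 3/80 + 3/80 = 11/80; P(X+Y=6) = (1/8)×(1/4) + (1/4)×(1/4) + (3/8)×(3/20) = 1/32 + 1/16 + 9/160 = 3/20; P(X+Y=7) = (1/4)×(1/4) + (3/8)×(1/4) = 1/16 + 3/32 = 5/32; P(X+Y=8) = (3/8)×(1/4) = 3/32. PMF: [1/32, 7/160, 1/16, 1/8, 1/5, 11/80, 3/20, 5/32, 3/32] (sums to 1 ✓)

[1/32, 7/160, 1/16, 1/8, 1/5, 11/80, 3/20, 5/32, 3/32]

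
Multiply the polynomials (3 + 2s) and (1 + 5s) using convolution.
Ascending coefficients: a = [3, 2], b = [1, 5]. c[0] = 3×1 = 3; c[1] = 3×5 + 2×1 = 17; c[2] = 2×5 = 10. Result coefficients: [3, 17, 10] → 3 + 17s + 10s^2

3 + 17s + 10s^2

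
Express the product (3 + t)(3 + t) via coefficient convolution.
Ascending coefficients: a = [3, 1], b = [3, 1]. c[0] = 3×3 = 9; c[1] = 3×1 + 1×3 = 6; c[2] = 1×1 = 1. Result coefficients: [9, 6, 1] → 9 + 6t + t^2

9 + 6t + t^2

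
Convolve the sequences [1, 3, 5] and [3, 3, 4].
y[0] = 1×3 = 3; y[1] = 1×3 + 3×3 = 12; y[2] = 1×4 + 3×3 + 5×3 = 28; y[3] = 3×4 + 5×3 = 27; y[4] = 5×4 = 20

[3, 12, 28, 27, 20]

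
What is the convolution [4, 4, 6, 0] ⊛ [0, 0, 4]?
y[0] = 4×0 = 0; y[1] = 4×0 + 4×0 = 0; y[2] = 4×4 + 4×0 + 6×0 = 16; y[3] = 4×4 + 6×0 + 0×0 = 16; y[4] = 6×4 + 0×0 = 24; y[5] = 0×4 = 0

[0, 0, 16, 16, 24, 0]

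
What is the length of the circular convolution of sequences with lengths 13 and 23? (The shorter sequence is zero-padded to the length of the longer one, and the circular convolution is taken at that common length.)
Circular convolution (zero-padding the shorter input) has length max(m, n) = max(13, 23) = 23

23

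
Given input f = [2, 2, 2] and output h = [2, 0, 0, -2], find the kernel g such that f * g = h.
Output length 4 = len(f) + len(g) - 1 ⇒ len(g) = 2. Solve g forward using g[k] = (h[k] - Σ_{i≥1} f[i]·g[k-i]) / f[0]: g[0] = h[0] / f[0] = 2 / 2 = 1; g[1] = (h[1] - 2×1) / f[0] = (0 - 2×1) / 2 = -1. So g = [1, -1]. Forward-check [2, 2, 2] * [1, -1]: h[0] = 2×1 = 2; h[1] = 2×-1 + 2×1 = 0; h[2] = 2×-1 + 2×1 = 0; h[3] = 2×-1 = -2 → [2, 0, 0, -2] ✓

[1, -1]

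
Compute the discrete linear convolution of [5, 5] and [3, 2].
y[0] = 5×3 = 15; y[1] = 5×2 + 5×3 = 25; y[2] = 5×2 = 10

[15, 25, 10]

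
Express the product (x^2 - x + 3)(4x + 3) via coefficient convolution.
Ascending coefficients: a = [3, -1, 1], b = [3, 4]. c[0] = 3×3 = 9; c[1] = 3×4 + -1×3 = 9; c[2] = -1×4 + 1×3 = -1; c[3] = 1×4 = 4. Result coefficients: [9, 9, -1, 4] → 4x^3 - x^2 + 9x + 9

4x^3 - x^2 + 9x + 9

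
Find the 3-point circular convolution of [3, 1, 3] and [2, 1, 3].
Use y[k] = Σ_j s[j]·t[(k-j) mod 3]. y[0] = 3×2 + 1×3 + 3×1 = 12; y[1] = 3×1 + 1×2 + 3×3 = 14; y[2] = 3×3 + 1×1 + 3×2 = 16. Result: [12, 14, 16]

[12, 14, 16]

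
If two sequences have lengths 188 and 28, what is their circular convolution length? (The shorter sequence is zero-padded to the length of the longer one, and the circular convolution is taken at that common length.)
Circular convolution (zero-padding the shorter input) has length max(m, n) = max(188, 28) = 188

188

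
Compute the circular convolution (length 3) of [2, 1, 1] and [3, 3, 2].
Use y[k] = Σ_j x[j]·h[(k-j) mod 3]. y[0] = 2×3 + 1×2 + 1×3 = 11; y[1] = 2×3 + 1×3 + 1×2 = 11; y[2] = 2×2 + 1×3 + 1×3 = 10. Result: [11, 11, 10]

[11, 11, 10]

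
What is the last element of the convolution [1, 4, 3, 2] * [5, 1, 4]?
Use y[k] = Σ_i a[i]·b[k-i] at k=5. y[5] = 2×4 = 8

8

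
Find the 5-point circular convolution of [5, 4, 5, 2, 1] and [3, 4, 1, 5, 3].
Use y[k] = Σ_j u[j]·v[(k-j) mod 5]. y[0] = 5×3 + 4×3 + 5×5 + 2×1 + 1×4 = 58; y[1] = 5×4 + 4×3 + 5×3 + 2×5 + 1×1 = 58; y[2] = 5×1 + 4×4 + 5×3 + 2×3 + 1×5 = 47; y[3] = 5×5 + 4×1 + 5×4 + 2×3 + 1×3 = 58; y[4] = 5×3 + 4×5 + 5×1 + 2×4 + 1×3 = 51. Result: [58, 58, 47, 58, 51]

[58, 58, 47, 58, 51]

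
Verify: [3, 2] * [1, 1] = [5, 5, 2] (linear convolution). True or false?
Recompute linear convolution of [3, 2] and [1, 1]: y[0] = 3×1 = 3; y[1] = 3×1 + 2×1 = 5; y[2] = 2×1 = 2 → [3, 5, 2]. Compare to given [5, 5, 2]: they differ at index 0: given 5, correct 3, so answer: No

No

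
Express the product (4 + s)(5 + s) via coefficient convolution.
Ascending coefficients: a = [4, 1], b = [5, 1]. c[0] = 4×5 = 20; c[1] = 4×1 + 1×5 = 9; c[2] = 1×1 = 1. Result coefficients: [20, 9, 1] → 20 + 9s + s^2

20 + 9s + s^2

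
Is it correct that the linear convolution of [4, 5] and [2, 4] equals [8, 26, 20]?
Recompute linear convolution of [4, 5] and [2, 4]: y[0] = 4×2 = 8; y[1] = 4×4 + 5×2 = 26; y[2] = 5×4 = 20 → [8, 26, 20]. Given [8, 26, 20] matches, so answer: Yes

Yes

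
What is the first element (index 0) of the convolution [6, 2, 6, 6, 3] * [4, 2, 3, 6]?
Use y[k] = Σ_i a[i]·b[k-i] at k=0. y[0] = 6×4 = 24

24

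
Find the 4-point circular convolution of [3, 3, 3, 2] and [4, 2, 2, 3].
Use y[k] = Σ_j s[j]·t[(k-j) mod 4]. y[0] = 3×4 + 3×3 + 3×2 + 2×2 = 31; y[1] = 3×2 + 3×4 + 3×3 + 2×2 = 31; y[2] = 3×2 + 3×2 + 3×4 + 2×3 = 30; y[3] = 3×3 + 3×2 + 3×2 + 2×4 = 29. Result: [31, 31, 30, 29]

[31, 31, 30, 29]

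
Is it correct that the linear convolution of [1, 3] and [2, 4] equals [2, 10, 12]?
Recompute linear convolution of [1, 3] and [2, 4]: y[0] = 1×2 = 2; y[1] = 1×4 + 3×2 = 10; y[2] = 3×4 = 12 → [2, 10, 12]. Given [2, 10, 12] matches, so answer: Yes

Yes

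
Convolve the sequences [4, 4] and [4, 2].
y[0] = 4×4 = 16; y[1] = 4×2 + 4×4 = 24; y[2] = 4×2 = 8

[16, 24, 8]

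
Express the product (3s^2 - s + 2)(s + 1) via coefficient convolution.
Ascending coefficients: a = [2, -1, 3], b = [1, 1]. c[0] = 2×1 = 2; c[1] = 2×1 + -1×1 = 1; c[2] = -1×1 + 3×1 = 2; c[3] = 3×1 = 3. Result coefficients: [2, 1, 2, 3] → 3s^3 + 2s^2 + s + 2

3s^3 + 2s^2 + s + 2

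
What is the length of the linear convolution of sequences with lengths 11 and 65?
Linear/full convolution length: m + n - 1 = 11 + 65 - 1 = 75

75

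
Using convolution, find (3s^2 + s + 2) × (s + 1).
Ascending coefficients: a = [2, 1, 3], b = [1, 1]. c[0] = 2×1 = 2; c[1] = 2×1 + 1×1 = 3; c[2] = 1×1 + 3×1 = 4; c[3] = 3×1 = 3. Result coefficients: [2, 3, 4, 3] → 3s^3 + 4s^2 + 3s + 2

3s^3 + 4s^2 + 3s + 2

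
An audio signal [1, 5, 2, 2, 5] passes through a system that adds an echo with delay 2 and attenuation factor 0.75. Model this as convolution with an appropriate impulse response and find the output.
Direct-path + delayed-attenuated-path model → impulse response h = [1, 0, 0.75] (1 at lag 0, 0.75 at lag 2). Output y[n] = x[n] + 0.75·x[n - 2] (with x[n] = 0 outside 0..4): y[0] = 1 + 0.75×0 = 1; y[1] = 5 + 0.75×0 = 5; y[2] = 2 + 0.75×1 = 2.75; y[3] = 2 + 0.75×5 = 5.75; y[4] = 5 + 0.75×2 = 6.5; y[5] = 0 + 0.75×2 = 1.5; y[6] = 0 + 0.75×5 = 3.75. So y = [1, 5, 2.75, 5.75, 6.5, 1.5, 3.75]

[1, 5, 2.75, 5.75, 6.5, 1.5, 3.75]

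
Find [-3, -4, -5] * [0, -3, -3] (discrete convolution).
y[0] = -3×0 = 0; y[1] = -3×-3 + -4×0 = 9; y[2] = -3×-3 + -4×-3 + -5×0 = 21; y[3] = -4×-3 + -5×-3 = 27; y[4] = -5×-3 = 15

[0, 9, 21, 27, 15]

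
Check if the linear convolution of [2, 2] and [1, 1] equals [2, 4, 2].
Recompute linear convolution of [2, 2] and [1, 1]: y[0] = 2×1 = 2; y[1] = 2×1 + 2×1 = 4; y[2] = 2×1 = 2 → [2, 4, 2]. Given [2, 4, 2] matches, so answer: Yes

Yes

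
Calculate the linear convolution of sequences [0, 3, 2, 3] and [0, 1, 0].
y[0] = 0×0 = 0; y[1] = 0×1 + 3×0 = 0; y[2] = 0×0 + 3×1 + 2×0 = 3; y[3] = 3×0 + 2×1 + 3×0 = 2; y[4] = 2×0 + 3×1 = 3; y[5] = 3×0 = 0

[0, 0, 3, 2, 3, 0]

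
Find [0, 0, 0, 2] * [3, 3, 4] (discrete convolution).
y[0] = 0×3 = 0; y[1] = 0×3 + 0×3 = 0; y[2] = 0×4 + 0×3 + 0×3 = 0; y[3] = 0×4 + 0×3 + 2×3 = 6; y[4] = 0×4 + 2×3 = 6; y[5] = 2×4 = 8

[0, 0, 0, 6, 6, 8]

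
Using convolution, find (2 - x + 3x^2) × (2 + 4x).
Ascending coefficients: a = [2, -1, 3], b = [2, 4]. c[0] = 2×2 = 4; c[1] = 2×4 + -1×2 = 6; c[2] = -1×4 + 3×2 = 2; c[3] = 3×4 = 12. Result coefficients: [4, 6, 2, 12] → 4 + 6x + 2x^2 + 12x^3

4 + 6x + 2x^2 + 12x^3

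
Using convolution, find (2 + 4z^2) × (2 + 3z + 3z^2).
Ascending coefficients: a = [2, 0, 4], b = [2, 3, 3]. c[0] = 2×2 = 4; c[1] = 2×3 + 0×2 = 6; c[2] = 2×3 + 0×3 + 4×2 = 14; c[3] = 0×3 + 4×3 = 12; c[4] = 4×3 = 12. Result coefficients: [4, 6, 14, 12, 12] → 4 + 6z + 14z^2 + 12z^3 + 12z^4

4 + 6z + 14z^2 + 12z^3 + 12z^4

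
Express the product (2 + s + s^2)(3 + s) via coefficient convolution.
Ascending coefficients: a = [2, 1, 1], b = [3, 1]. c[0] = 2×3 = 6; c[1] = 2×1 + 1×3 = 5; c[2] = 1×1 + 1×3 = 4; c[3] = 1×1 = 1. Result coefficients: [6, 5, 4, 1] → 6 + 5s + 4s^2 + s^3

6 + 5s + 4s^2 + s^3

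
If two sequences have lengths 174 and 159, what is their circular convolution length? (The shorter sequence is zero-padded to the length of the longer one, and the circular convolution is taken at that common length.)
Circular convolution (zero-padding the shorter input) has length max(m, n) = max(174, 159) = 174

174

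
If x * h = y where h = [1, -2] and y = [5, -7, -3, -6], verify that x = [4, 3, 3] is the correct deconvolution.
Forward-compute [4, 3, 3] * [1, -2]: y[0] = 4×1 = 4; y[1] = 4×-2 + 3×1 = -5; y[2] = 3×-2 + 3×1 = -3; y[3] = 3×-2 = -6 → [4, -5, -3, -6]. Does not match given y = [5, -7, -3, -6].

Not verified. [4, 3, 3] * [1, -2] = [4, -5, -3, -6], which differs from [5, -7, -3, -6] at index 0.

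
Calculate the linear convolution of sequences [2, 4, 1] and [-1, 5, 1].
y[0] = 2×-1 = -2; y[1] = 2×5 + 4×-1 = 6; y[2] = 2×1 + 4×5 + 1×-1 = 21; y[3] = 4×1 + 1×5 = 9; y[4] = 1×1 = 1

[-2, 6, 21, 9, 1]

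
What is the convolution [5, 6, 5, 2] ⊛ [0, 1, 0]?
y[0] = 5×0 = 0; y[1] = 5×1 + 6×0 = 5; y[2] = 5×0 + 6×1 + 5×0 = 6; y[3] = 6×0 + 5×1 + 2×0 = 5; y[4] = 5×0 + 2×1 = 2; y[5] = 2×0 = 0

[0, 5, 6, 5, 2, 0]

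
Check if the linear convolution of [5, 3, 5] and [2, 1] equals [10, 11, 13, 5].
Recompute linear convolution of [5, 3, 5] and [2, 1]: y[0] = 5×2 = 10; y[1] = 5×1 + 3×2 = 11; y[2] = 3×1 + 5×2 = 13; y[3] = 5×1 = 5 → [10, 11, 13, 5]. Given [10, 11, 13, 5] matches, so answer: Yes

Yes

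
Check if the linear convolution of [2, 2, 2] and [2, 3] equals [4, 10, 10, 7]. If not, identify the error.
Recompute linear convolution of [2, 2, 2] and [2, 3]: y[0] = 2×2 = 4; y[1] = 2×3 + 2×2 = 10; y[2] = 2×3 + 2×2 = 10; y[3] = 2×3 = 6 → [4, 10, 10, 6]. Compare to given [4, 10, 10, 7]: they differ at index 3: given 7, correct 6, so answer: No

No. Error at index 3: given 7, correct 6.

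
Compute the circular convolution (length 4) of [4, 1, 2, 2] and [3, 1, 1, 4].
Use y[k] = Σ_j u[j]·v[(k-j) mod 4]. y[0] = 4×3 + 1×4 + 2×1 + 2×1 = 20; y[1] = 4×1 + 1×3 + 2×4 + 2×1 = 17; y[2] = 4×1 + 1×1 + 2×3 + 2×4 = 19; y[3] = 4×4 + 1×1 + 2×1 + 2×3 = 25. Result: [20, 17, 19, 25]

[20, 17, 19, 25]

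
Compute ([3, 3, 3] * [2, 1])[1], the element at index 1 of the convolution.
Use y[k] = Σ_i a[i]·b[k-i] at k=1. y[1] = 3×1 + 3×2 = 9

9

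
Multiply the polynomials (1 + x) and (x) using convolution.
Ascending coefficients: a = [1, 1], b = [0, 1]. c[0] = 1×0 = 0; c[1] = 1×1 + 1×0 = 1; c[2] = 1×1 = 1. Result coefficients: [0, 1, 1] → x + x^2

x + x^2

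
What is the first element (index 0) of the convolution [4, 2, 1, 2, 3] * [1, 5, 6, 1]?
Use y[k] = Σ_i a[i]·b[k-i] at k=0. y[0] = 4×1 = 4

4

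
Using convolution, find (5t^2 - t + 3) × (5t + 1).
Ascending coefficients: a = [3, -1, 5], b = [1, 5]. c[0] = 3×1 = 3; c[1] = 3×5 + -1×1 = 14; c[2] = -1×5 + 5×1 = 0; c[3] = 5×5 = 25. Result coefficients: [3, 14, 0, 25] → 25t^3 + 14t + 3

25t^3 + 14t + 3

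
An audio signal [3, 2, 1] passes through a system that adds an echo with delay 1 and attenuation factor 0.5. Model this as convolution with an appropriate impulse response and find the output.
Direct-path + delayed-attenuated-path model → impulse response h = [1, 0.5] (1 at lag 0, 0.5 at lag 1). Output y[n] = x[n] + 0.5·x[n - 1] (with x[n] = 0 outside 0..2): y[0] = 3 + 0.5×0 = 3; y[1] = 2 + 0.5×3 = 3.5; y[2] = 1 + 0.5×2 = 2.0; y[3] = 0 + 0.5×1 = 0.5. So y = [3, 3.5, 2.0, 0.5]

[3, 3.5, 2.0, 0.5]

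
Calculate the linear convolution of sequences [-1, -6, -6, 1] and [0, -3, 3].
y[0] = -1×0 = 0; y[1] = -1×-3 + -6×0 = 3; y[2] = -1×3 + -6×-3 + -6×0 = 15; y[3] = -6×3 + -6×-3 + 1×0 = 0; y[4] = -6×3 + 1×-3 = -21; y[5] = 1×3 = 3

[0, 3, 15, 0, -21, 3]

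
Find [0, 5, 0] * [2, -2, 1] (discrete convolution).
y[0] = 0×2 = 0; y[1] = 0×-2 + 5×2 = 10; y[2] = 0×1 + 5×-2 + 0×2 = -10; y[3] = 5×1 + 0×-2 = 5; y[4] = 0×1 = 0

[0, 10, -10, 5, 0]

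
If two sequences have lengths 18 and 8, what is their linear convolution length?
Linear/full convolution length: m + n - 1 = 18 + 8 - 1 = 25

25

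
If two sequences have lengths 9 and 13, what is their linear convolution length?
Linear/full convolution length: m + n - 1 = 9 + 13 - 1 = 21

21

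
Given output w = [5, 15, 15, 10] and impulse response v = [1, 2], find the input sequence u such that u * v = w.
Deconvolve w=[5, 15, 15, 10] by v=[1, 2]. Since v[0]=1, solve forward: u[0] = w[0] / 1 = 5; u[1] = (w[1] - 5×2) / 1 = 5; u[2] = (w[2] - 5×2) / 1 = 5. So u = [5, 5, 5]. Check by forward convolution: w[0] = 5×1 = 5; w[1] = 5×2 + 5×1 = 15; w[2] = 5×2 + 5×1 = 15; w[3] = 5×2 = 10

[5, 5, 5]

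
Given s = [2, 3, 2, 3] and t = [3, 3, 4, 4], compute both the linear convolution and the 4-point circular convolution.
Linear: y_lin[0] = 2×3 = 6; y_lin[1] = 2×3 + 3×3 = 15; y_lin[2] = 2×4 + 3×3 + 2×3 = 23; y_lin[3] = 2×4 + 3×4 + 2×3 + 3×3 = 35; y_lin[4] = 3×4 + 2×4 + 3×3 = 29; y_lin[5] = 2×4 + 3×4 = 20; y_lin[6] = 3×4 = 12 → [6, 15, 23, 35, 29, 20, 12]. Circular (length 4): y[0] = 2×3 + 3×4 + 2×4 + 3×3 = 35; y[1] = 2×3 + 3×3 + 2×4 + 3×4 = 35; y[2] = 2×4 + 3×3 + 2×3 + 3×4 = 35; y[3] = 2×4 + 3×4 + 2×3 + 3×3 = 35 → [35, 35, 35, 35]

Linear: [6, 15, 23, 35, 29, 20, 12], Circular: [35, 35, 35, 35]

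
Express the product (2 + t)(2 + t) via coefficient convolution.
Ascending coefficients: a = [2, 1], b = [2, 1]. c[0] = 2×2 = 4; c[1] = 2×1 + 1×2 = 4; c[2] = 1×1 = 1. Result coefficients: [4, 4, 1] → 4 + 4t + t^2

4 + 4t + t^2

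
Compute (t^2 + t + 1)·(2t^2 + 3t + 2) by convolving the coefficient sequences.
Ascending coefficients: a = [1, 1, 1], b = [2, 3, 2]. c[0] = 1×2 = 2; c[1] = 1×3 + 1×2 = 5; c[2] = 1×2 + 1×3 + 1×2 = 7; c[3] = 1×2 + 1×3 = 5; c[4] = 1×2 = 2. Result coefficients: [2, 5, 7, 5, 2] → 2t^4 + 5t^3 + 7t^2 + 5t + 2

2t^4 + 5t^3 + 7t^2 + 5t + 2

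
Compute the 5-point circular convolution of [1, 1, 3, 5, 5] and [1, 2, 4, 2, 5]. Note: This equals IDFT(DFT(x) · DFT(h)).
Either evaluate y[k] = Σ_j x[j]·h[(k-j) mod 5] directly, or use IDFT(DFT(x) · DFT(h)). y[0] = 1×1 + 1×5 + 3×2 + 5×4 + 5×2 = 42; y[1] = 1×2 + 1×1 + 3×5 + 5×2 + 5×4 = 48; y[2] = 1×4 + 1×2 + 3×1 + 5×5 + 5×2 = 44; y[3] = 1×2 + 1×4 + 3×2 + 5×1 + 5×5 = 42; y[4] = 1×5 + 1×2 + 3×4 + 5×2 + 5×1 = 34. Result: [42, 48, 44, 42, 34]

[42, 48, 44, 42, 34]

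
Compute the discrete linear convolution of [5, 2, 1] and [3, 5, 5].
y[0] = 5×3 = 15; y[1] = 5×5 + 2×3 = 31; y[2] = 5×5 + 2×5 + 1×3 = 38; y[3] = 2×5 + 1×5 = 15; y[4] = 1×5 = 5

[15, 31, 38, 15, 5]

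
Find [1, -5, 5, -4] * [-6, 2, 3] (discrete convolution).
y[0] = 1×-6 = -6; y[1] = 1×2 + -5×-6 = 32; y[2] = 1×3 + -5×2 + 5×-6 = -37; y[3] = -5×3 + 5×2 + -4×-6 = 19; y[4] = 5×3 + -4×2 = 7; y[5] = -4×3 = -12

[-6, 32, -37, 19, 7, -12]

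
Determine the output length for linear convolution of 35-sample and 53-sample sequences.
Linear/full convolution length: m + n - 1 = 35 + 53 - 1 = 87

87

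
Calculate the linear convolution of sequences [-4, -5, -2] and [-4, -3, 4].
y[0] = -4×-4 = 16; y[1] = -4×-3 + -5×-4 = 32; y[2] = -4×4 + -5×-3 + -2×-4 = 7; y[3] = -5×4 + -2×-3 = -14; y[4] = -2×4 = -8

[16, 32, 7, -14, -8]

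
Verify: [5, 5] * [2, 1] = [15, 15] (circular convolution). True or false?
Recompute circular convolution of [5, 5] and [2, 1]: y[0] = 5×2 + 5×1 = 15; y[1] = 5×1 + 5×2 = 15 → [15, 15]. Given [15, 15] matches, so answer: Yes

Yes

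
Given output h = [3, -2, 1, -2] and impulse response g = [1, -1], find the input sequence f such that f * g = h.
Deconvolve h=[3, -2, 1, -2] by g=[1, -1]. Since g[0]=1, solve forward: f[0] = h[0] / 1 = 3; f[1] = (h[1] - 3×-1) / 1 = 1; f[2] = (h[2] - 1×-1) / 1 = 2. So f = [3, 1, 2]. Check by forward convolution: h[0] = 3×1 = 3; h[1] = 3×-1 + 1×1 = -2; h[2] = 1×-1 + 2×1 = 1; h[3] = 2×-1 = -2

[3, 1, 2]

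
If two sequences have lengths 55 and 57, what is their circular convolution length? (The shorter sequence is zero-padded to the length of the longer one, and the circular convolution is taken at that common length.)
Circular convolution (zero-padding the shorter input) has length max(m, n) = max(55, 57) = 57

57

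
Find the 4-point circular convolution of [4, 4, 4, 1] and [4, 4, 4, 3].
Use y[k] = Σ_j a[j]·b[(k-j) mod 4]. y[0] = 4×4 + 4×3 + 4×4 + 1×4 = 48; y[1] = 4×4 + 4×4 + 4×3 + 1×4 = 48; y[2] = 4×4 + 4×4 + 4×4 + 1×3 = 51; y[3] = 4×3 + 4×4 + 4×4 + 1×4 = 48. Result: [48, 48, 51, 48]

[48, 48, 51, 48]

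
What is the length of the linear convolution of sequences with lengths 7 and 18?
Linear/full convolution length: m + n - 1 = 7 + 18 - 1 = 24

24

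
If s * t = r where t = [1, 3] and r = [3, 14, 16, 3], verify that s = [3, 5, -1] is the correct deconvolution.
Forward-compute [3, 5, -1] * [1, 3]: r[0] = 3×1 = 3; r[1] = 3×3 + 5×1 = 14; r[2] = 5×3 + -1×1 = 14; r[3] = -1×3 = -3 → [3, 14, 14, -3]. Does not match given r = [3, 14, 16, 3].

Not verified. [3, 5, -1] * [1, 3] = [3, 14, 14, -3], which differs from [3, 14, 16, 3] at index 2.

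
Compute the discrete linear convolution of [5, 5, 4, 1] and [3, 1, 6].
y[0] = 5×3 = 15; y[1] = 5×1 + 5×3 = 20; y[2] = 5×6 + 5×1 + 4×3 = 47; y[3] = 5×6 + 4×1 + 1×3 = 37; y[4] = 4×6 + 1×1 = 25; y[5] = 1×6 = 6

[15, 20, 47, 37, 25, 6]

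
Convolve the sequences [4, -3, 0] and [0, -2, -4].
y[0] = 4×0 = 0; y[1] = 4×-2 + -3×0 = -8; y[2] = 4×-4 + -3×-2 + 0×0 = -10; y[3] = -3×-4 + 0×-2 = 12; y[4] = 0×-4 = 0

[0, -8, -10, 12, 0]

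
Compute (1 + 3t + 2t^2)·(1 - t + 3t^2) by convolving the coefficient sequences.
Ascending coefficients: a = [1, 3, 2], b = [1, -1, 3]. c[0] = 1×1 = 1; c[1] = 1×-1 + 3×1 = 2; c[2] = 1×3 + 3×-1 + 2×1 = 2; c[3] = 3×3 + 2×-1 = 7; c[4] = 2×3 = 6. Result coefficients: [1, 2, 2, 7, 6] → 1 + 2t + 2t^2 + 7t^3 + 6t^4

1 + 2t + 2t^2 + 7t^3 + 6t^4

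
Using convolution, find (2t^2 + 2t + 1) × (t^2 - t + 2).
Ascending coefficients: a = [1, 2, 2], b = [2, -1, 1]. c[0] = 1×2 = 2; c[1] = 1×-1 + 2×2 = 3; c[2] = 1×1 + 2×-1 + 2×2 = 3; c[3] = 2×1 + 2×-1 = 0; c[4] = 2×1 = 2. Result coefficients: [2, 3, 3, 0, 2] → 2t^4 + 3t^2 + 3t + 2

2t^4 + 3t^2 + 3t + 2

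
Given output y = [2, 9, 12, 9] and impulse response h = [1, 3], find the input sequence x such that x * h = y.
Deconvolve y=[2, 9, 12, 9] by h=[1, 3]. Since h[0]=1, solve forward: x[0] = y[0] / 1 = 2; x[1] = (y[1] - 2×3) / 1 = 3; x[2] = (y[2] - 3×3) / 1 = 3. So x = [2, 3, 3]. Check by forward convolution: y[0] = 2×1 = 2; y[1] = 2×3 + 3×1 = 9; y[2] = 3×3 + 3×1 = 12; y[3] = 3×3 = 9

[2, 3, 3]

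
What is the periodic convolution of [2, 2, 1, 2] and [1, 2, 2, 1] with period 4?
Use y[k] = Σ_j a[j]·b[(k-j) mod 4]. y[0] = 2×1 + 2×1 + 1×2 + 2×2 = 10; y[1] = 2×2 + 2×1 + 1×1 + 2×2 = 11; y[2] = 2×2 + 2×2 + 1×1 + 2×1 = 11; y[3] = 2×1 + 2×2 + 1×2 + 2×1 = 10. Result: [10, 11, 11, 10]

[10, 11, 11, 10]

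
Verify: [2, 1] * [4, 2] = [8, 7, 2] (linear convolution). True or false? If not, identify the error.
Recompute linear convolution of [2, 1] and [4, 2]: y[0] = 2×4 = 8; y[1] = 2×2 + 1×4 = 8; y[2] = 1×2 = 2 → [8, 8, 2]. Compare to given [8, 7, 2]: they differ at index 1: given 7, correct 8, so answer: No

No. Error at index 1: given 7, correct 8.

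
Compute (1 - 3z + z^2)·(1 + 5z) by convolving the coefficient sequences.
Ascending coefficients: a = [1, -3, 1], b = [1, 5]. c[0] = 1×1 = 1; c[1] = 1×5 + -3×1 = 2; c[2] = -3×5 + 1×1 = -14; c[3] = 1×5 = 5. Result coefficients: [1, 2, -14, 5] → 1 + 2z - 14z^2 + 5z^3

1 + 2z - 14z^2 + 5z^3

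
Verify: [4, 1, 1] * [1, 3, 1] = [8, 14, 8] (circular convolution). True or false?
Recompute circular convolution of [4, 1, 1] and [1, 3, 1]: y[0] = 4×1 + 1×1 + 1×3 = 8; y[1] = 4×3 + 1×1 + 1×1 = 14; y[2] = 4×1 + 1×3 + 1×1 = 8 → [8, 14, 8]. Given [8, 14, 8] matches, so answer: Yes

Yes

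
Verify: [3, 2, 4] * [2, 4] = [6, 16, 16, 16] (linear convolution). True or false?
Recompute linear convolution of [3, 2, 4] and [2, 4]: y[0] = 3×2 = 6; y[1] = 3×4 + 2×2 = 16; y[2] = 2×4 + 4×2 = 16; y[3] = 4×4 = 16 → [6, 16, 16, 16]. Given [6, 16, 16, 16] matches, so answer: Yes

Yes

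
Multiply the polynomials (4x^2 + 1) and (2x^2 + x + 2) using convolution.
Ascending coefficients: a = [1, 0, 4], b = [2, 1, 2]. c[0] = 1×2 = 2; c[1] = 1×1 + 0×2 = 1; c[2] = 1×2 + 0×1 + 4×2 = 10; c[3] = 0×2 + 4×1 = 4; c[4] = 4×2 = 8. Result coefficients: [2, 1, 10, 4, 8] → 8x^4 + 4x^3 + 10x^2 + x + 2

8x^4 + 4x^3 + 10x^2 + x + 2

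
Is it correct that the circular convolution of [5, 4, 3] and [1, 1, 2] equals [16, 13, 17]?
Recompute circular convolution of [5, 4, 3] and [1, 1, 2]: y[0] = 5×1 + 4×2 + 3×1 = 16; y[1] = 5×1 + 4×1 + 3×2 = 15; y[2] = 5×2 + 4×1 + 3×1 = 17 → [16, 15, 17]. Compare to given [16, 13, 17]: they differ at index 1: given 13, correct 15, so answer: No

No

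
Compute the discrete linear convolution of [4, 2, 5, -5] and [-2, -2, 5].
y[0] = 4×-2 = -8; y[1] = 4×-2 + 2×-2 = -12; y[2] = 4×5 + 2×-2 + 5×-2 = 6; y[3] = 2×5 + 5×-2 + -5×-2 = 10; y[4] = 5×5 + -5×-2 = 35; y[5] = -5×5 = -25

[-8, -12, 6, 10, 35, -25]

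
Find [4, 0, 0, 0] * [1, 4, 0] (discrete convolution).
y[0] = 4×1 = 4; y[1] = 4×4 + 0×1 = 16; y[2] = 4×0 + 0×4 + 0×1 = 0; y[3] = 0×0 + 0×4 + 0×1 = 0; y[4] = 0×0 + 0×4 = 0; y[5] = 0×0 = 0

[4, 16, 0, 0, 0, 0]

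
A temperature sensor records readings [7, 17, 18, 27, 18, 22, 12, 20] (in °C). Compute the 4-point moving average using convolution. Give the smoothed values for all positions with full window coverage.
4-point moving average kernel = [1, 1, 1, 1]. Apply in 'valid' mode (full window coverage): avg[0] = (7 + 17 + 18 + 27) / 4 = 17.25; avg[1] = (17 + 18 + 27 + 18) / 4 = 20.0; avg[2] = (18 + 27 + 18 + 22) / 4 = 21.25; avg[3] = (27 + 18 + 22 + 12) / 4 = 19.75; avg[4] = (18 + 22 + 12 + 20) / 4 = 18.0. Smoothed values: [17.25, 20.0, 21.25, 19.75, 18.0]

[17.25, 20.0, 21.25, 19.75, 18.0]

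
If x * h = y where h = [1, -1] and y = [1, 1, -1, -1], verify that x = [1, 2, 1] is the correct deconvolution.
Forward-compute [1, 2, 1] * [1, -1]: y[0] = 1×1 = 1; y[1] = 1×-1 + 2×1 = 1; y[2] = 2×-1 + 1×1 = -1; y[3] = 1×-1 = -1 → [1, 1, -1, -1]. Matches given y = [1, 1, -1, -1], so verified.

Verified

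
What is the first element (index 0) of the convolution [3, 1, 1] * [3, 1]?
Use y[k] = Σ_i a[i]·b[k-i] at k=0. y[0] = 3×3 = 9

9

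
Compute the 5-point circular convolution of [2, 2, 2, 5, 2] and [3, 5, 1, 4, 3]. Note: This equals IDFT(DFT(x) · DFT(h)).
Either evaluate y[k] = Σ_j x[j]·h[(k-j) mod 5] directly, or use IDFT(DFT(x) · DFT(h)). y[0] = 2×3 + 2×3 + 2×4 + 5×1 + 2×5 = 35; y[1] = 2×5 + 2×3 + 2×3 + 5×4 + 2×1 = 44; y[2] = 2×1 + 2×5 + 2×3 + 5×3 + 2×4 = 41; y[3] = 2×4 + 2×1 + 2×5 + 5×3 + 2×3 = 41; y[4] = 2×3 + 2×4 + 2×1 + 5×5 + 2×3 = 47. Result: [35, 44, 41, 41, 47]

[35, 44, 41, 41, 47]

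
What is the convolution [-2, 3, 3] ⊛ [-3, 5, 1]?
y[0] = -2×-3 = 6; y[1] = -2×5 + 3×-3 = -19; y[2] = -2×1 + 3×5 + 3×-3 = 4; y[3] = 3×1 + 3×5 = 18; y[4] = 3×1 = 3

[6, -19, 4, 18, 3]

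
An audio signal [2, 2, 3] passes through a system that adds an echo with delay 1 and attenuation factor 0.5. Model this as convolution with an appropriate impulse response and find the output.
Direct-path + delayed-attenuated-path model → impulse response h = [1, 0.5] (1 at lag 0, 0.5 at lag 1). Output y[n] = x[n] + 0.5·x[n - 1] (with x[n] = 0 outside 0..2): y[0] = 2 + 0.5×0 = 2; y[1] = 2 + 0.5×2 = 3.0; y[2] = 3 + 0.5×2 = 4.0; y[3] = 0 + 0.5×3 = 1.5. So y = [2, 3.0, 4.0, 1.5]

[2, 3.0, 4.0, 1.5]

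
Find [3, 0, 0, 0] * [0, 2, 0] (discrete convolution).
y[0] = 3×0 = 0; y[1] = 3×2 + 0×0 = 6; y[2] = 3×0 + 0×2 + 0×0 = 0; y[3] = 0×0 + 0×2 + 0×0 = 0; y[4] = 0×0 + 0×2 = 0; y[5] = 0×0 = 0

[0, 6, 0, 0, 0, 0]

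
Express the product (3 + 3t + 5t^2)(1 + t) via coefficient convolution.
Ascending coefficients: a = [3, 3, 5], b = [1, 1]. c[0] = 3×1 = 3; c[1] = 3×1 + 3×1 = 6; c[2] = 3×1 + 5×1 = 8; c[3] = 5×1 = 5. Result coefficients: [3, 6, 8, 5] → 3 + 6t + 8t^2 + 5t^3

3 + 6t + 8t^2 + 5t^3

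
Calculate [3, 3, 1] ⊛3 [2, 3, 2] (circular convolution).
Use y[k] = Σ_j f[j]·g[(k-j) mod 3]. y[0] = 3×2 + 3×2 + 1×3 = 15; y[1] = 3×3 + 3×2 + 1×2 = 17; y[2] = 3×2 + 3×3 + 1×2 = 17. Result: [15, 17, 17]

[15, 17, 17]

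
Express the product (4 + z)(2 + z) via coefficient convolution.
Ascending coefficients: a = [4, 1], b = [2, 1]. c[0] = 4×2 = 8; c[1] = 4×1 + 1×2 = 6; c[2] = 1×1 = 1. Result coefficients: [8, 6, 1] → 8 + 6z + z^2

8 + 6z + z^2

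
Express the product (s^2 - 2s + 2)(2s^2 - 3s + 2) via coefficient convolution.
Ascending coefficients: a = [2, -2, 1], b = [2, -3, 2]. c[0] = 2×2 = 4; c[1] = 2×-3 + -2×2 = -10; c[2] = 2×2 + -2×-3 + 1×2 = 12; c[3] = -2×2 + 1×-3 = -7; c[4] = 1×2 = 2. Result coefficients: [4, -10, 12, -7, 2] → 2s^4 - 7s^3 + 12s^2 - 10s + 4

2s^4 - 7s^3 + 12s^2 - 10s + 4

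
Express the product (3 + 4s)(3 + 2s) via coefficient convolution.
Ascending coefficients: a = [3, 4], b = [3, 2]. c[0] = 3×3 = 9; c[1] = 3×2 + 4×3 = 18; c[2] = 4×2 = 8. Result coefficients: [9, 18, 8] → 9 + 18s + 8s^2

9 + 18s + 8s^2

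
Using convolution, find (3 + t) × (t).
Ascending coefficients: a = [3, 1], b = [0, 1]. c[0] = 3×0 = 0; c[1] = 3×1 + 1×0 = 3; c[2] = 1×1 = 1. Result coefficients: [0, 3, 1] → 3t + t^2

3t + t^2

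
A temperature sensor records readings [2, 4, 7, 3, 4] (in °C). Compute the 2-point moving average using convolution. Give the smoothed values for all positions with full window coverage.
2-point moving average kernel = [1, 1]. Apply in 'valid' mode (full window coverage): avg[0] = (2 + 4) / 2 = 3.0; avg[1] = (4 + 7) / 2 = 5.5; avg[2] = (7 + 3) / 2 = 5.0; avg[3] = (3 + 4) / 2 = 3.5. Smoothed values: [3.0, 5.5, 5.0, 3.5]

[3.0, 5.5, 5.0, 3.5]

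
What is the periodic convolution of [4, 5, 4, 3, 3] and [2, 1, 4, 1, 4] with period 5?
Use y[k] = Σ_j s[j]·t[(k-j) mod 5]. y[0] = 4×2 + 5×4 + 4×1 + 3×4 + 3×1 = 47; y[1] = 4×1 + 5×2 + 4×4 + 3×1 + 3×4 = 45; y[2] = 4×4 + 5×1 + 4×2 + 3×4 + 3×1 = 44; y[3] = 4×1 + 5×4 + 4×1 + 3×2 + 3×4 = 46; y[4] = 4×4 + 5×1 + 4×4 + 3×1 + 3×2 = 46. Result: [47, 45, 44, 46, 46]

[47, 45, 44, 46, 46]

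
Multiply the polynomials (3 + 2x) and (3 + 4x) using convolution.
Ascending coefficients: a = [3, 2], b = [3, 4]. c[0] = 3×3 = 9; c[1] = 3×4 + 2×3 = 18; c[2] = 2×4 = 8. Result coefficients: [9, 18, 8] → 9 + 18x + 8x^2

9 + 18x + 8x^2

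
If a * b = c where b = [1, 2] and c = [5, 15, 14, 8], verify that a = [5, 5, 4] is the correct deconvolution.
Forward-compute [5, 5, 4] * [1, 2]: c[0] = 5×1 = 5; c[1] = 5×2 + 5×1 = 15; c[2] = 5×2 + 4×1 = 14; c[3] = 4×2 = 8 → [5, 15, 14, 8]. Matches given c = [5, 15, 14, 8], so verified.

Verified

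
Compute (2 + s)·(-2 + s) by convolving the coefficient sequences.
Ascending coefficients: a = [2, 1], b = [-2, 1]. c[0] = 2×-2 = -4; c[1] = 2×1 + 1×-2 = 0; c[2] = 1×1 = 1. Result coefficients: [-4, 0, 1] → -4 + s^2

-4 + s^2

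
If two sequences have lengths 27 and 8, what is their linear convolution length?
Linear/full convolution length: m + n - 1 = 27 + 8 - 1 = 34

34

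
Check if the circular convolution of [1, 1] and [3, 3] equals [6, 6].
Recompute circular convolution of [1, 1] and [3, 3]: y[0] = 1×3 + 1×3 = 6; y[1] = 1×3 + 1×3 = 6 → [6, 6]. Given [6, 6] matches, so answer: Yes

Yes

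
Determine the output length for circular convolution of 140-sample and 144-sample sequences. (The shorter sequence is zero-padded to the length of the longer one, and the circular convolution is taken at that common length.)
Circular convolution (zero-padding the shorter input) has length max(m, n) = max(140, 144) = 144

144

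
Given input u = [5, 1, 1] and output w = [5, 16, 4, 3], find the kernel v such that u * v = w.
Output length 4 = len(u) + len(v) - 1 ⇒ len(v) = 2. Solve v forward using v[k] = (w[k] - Σ_{i≥1} u[i]·v[k-i]) / u[0]: v[0] = w[0] / u[0] = 5 / 5 = 1; v[1] = (w[1] - 1×1) / u[0] = (16 - 1×1) / 5 = 3. So v = [1, 3]. Forward-check [5, 1, 1] * [1, 3]: w[0] = 5×1 = 5; w[1] = 5×3 + 1×1 = 16; w[2] = 1×3 + 1×1 = 4; w[3] = 1×3 = 3 → [5, 16, 4, 3] ✓

[1, 3]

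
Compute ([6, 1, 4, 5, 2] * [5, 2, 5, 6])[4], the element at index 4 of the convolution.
Use y[k] = Σ_i a[i]·b[k-i] at k=4. y[4] = 1×6 + 4×5 + 5×2 + 2×5 = 46

46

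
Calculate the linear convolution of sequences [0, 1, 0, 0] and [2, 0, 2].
y[0] = 0×2 = 0; y[1] = 0×0 + 1×2 = 2; y[2] = 0×2 + 1×0 + 0×2 = 0; y[3] = 1×2 + 0×0 + 0×2 = 2; y[4] = 0×2 + 0×0 = 0; y[5] = 0×2 = 0

[0, 2, 0, 2, 0, 0]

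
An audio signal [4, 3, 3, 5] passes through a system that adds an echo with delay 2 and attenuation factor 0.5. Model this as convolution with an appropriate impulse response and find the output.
Direct-path + delayed-attenuated-path model → impulse response h = [1, 0, 0.5] (1 at lag 0, 0.5 at lag 2). Output y[n] = x[n] + 0.5·x[n - 2] (with x[n] = 0 outside 0..3): y[0] = 4 + 0.5×0 = 4; y[1] = 3 + 0.5×0 = 3; y[2] = 3 + 0.5×4 = 5.0; y[3] = 5 + 0.5×3 = 6.5; y[4] = 0 + 0.5×3 = 1.5; y[5] = 0 + 0.5×5 = 2.5. So y = [4, 3, 5.0, 6.5, 1.5, 2.5]

[4, 3, 5.0, 6.5, 1.5, 2.5]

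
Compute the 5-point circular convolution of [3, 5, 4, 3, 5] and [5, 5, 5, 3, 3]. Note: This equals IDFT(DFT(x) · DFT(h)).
Either evaluate y[k] = Σ_j x[j]·h[(k-j) mod 5] directly, or use IDFT(DFT(x) · DFT(h)). y[0] = 3×5 + 5×3 + 4×3 + 3×5 + 5×5 = 82; y[1] = 3×5 + 5×5 + 4×3 + 3×3 + 5×5 = 86; y[2] = 3×5 + 5×5 + 4×5 + 3×3 + 5×3 = 84; y[3] = 3×3 + 5×5 + 4×5 + 3×5 + 5×3 = 84; y[4] = 3×3 + 5×3 + 4×5 + 3×5 + 5×5 = 84. Result: [82, 86, 84, 84, 84]

[82, 86, 84, 84, 84]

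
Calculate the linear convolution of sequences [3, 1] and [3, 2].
y[0] = 3×3 = 9; y[1] = 3×2 + 1×3 = 9; y[2] = 1×2 = 2

[9, 9, 2]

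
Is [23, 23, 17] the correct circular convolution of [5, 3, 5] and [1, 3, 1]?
Recompute circular convolution of [5, 3, 5] and [1, 3, 1]: y[0] = 5×1 + 3×1 + 5×3 = 23; y[1] = 5×3 + 3×1 + 5×1 = 23; y[2] = 5×1 + 3×3 + 5×1 = 19 → [23, 23, 19]. Compare to given [23, 23, 17]: they differ at index 2: given 17, correct 19, so answer: No

No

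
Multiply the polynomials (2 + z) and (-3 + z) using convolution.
Ascending coefficients: a = [2, 1], b = [-3, 1]. c[0] = 2×-3 = -6; c[1] = 2×1 + 1×-3 = -1; c[2] = 1×1 = 1. Result coefficients: [-6, -1, 1] → -6 - z + z^2

-6 - z + z^2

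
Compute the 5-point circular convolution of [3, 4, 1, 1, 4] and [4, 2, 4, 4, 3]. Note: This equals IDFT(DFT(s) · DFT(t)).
Either evaluate y[k] = Σ_j s[j]·t[(k-j) mod 5] directly, or use IDFT(DFT(s) · DFT(t)). y[0] = 3×4 + 4×3 + 1×4 + 1×4 + 4×2 = 40; y[1] = 3×2 + 4×4 + 1×3 + 1×4 + 4×4 = 45; y[2] = 3×4 + 4×2 + 1×4 + 1×3 + 4×4 = 43; y[3] = 3×4 + 4×4 + 1×2 + 1×4 + 4×3 = 46; y[4] = 3×3 + 4×4 + 1×4 + 1×2 + 4×4 = 47. Result: [40, 45, 43, 46, 47]

[40, 45, 43, 46, 47]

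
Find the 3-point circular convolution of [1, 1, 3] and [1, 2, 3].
Use y[k] = Σ_j s[j]·t[(k-j) mod 3]. y[0] = 1×1 + 1×3 + 3×2 = 10; y[1] = 1×2 + 1×1 + 3×3 = 12; y[2] = 1×3 + 1×2 + 3×1 = 8. Result: [10, 12, 8]

[10, 12, 8]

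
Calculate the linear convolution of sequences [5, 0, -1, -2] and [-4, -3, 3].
y[0] = 5×-4 = -20; y[1] = 5×-3 + 0×-4 = -15; y[2] = 5×3 + 0×-3 + -1×-4 = 19; y[3] = 0×3 + -1×-3 + -2×-4 = 11; y[4] = -1×3 + -2×-3 = 3; y[5] = -2×3 = -6

[-20, -15, 19, 11, 3, -6]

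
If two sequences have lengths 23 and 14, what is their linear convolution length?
Linear/full convolution length: m + n - 1 = 23 + 14 - 1 = 36

36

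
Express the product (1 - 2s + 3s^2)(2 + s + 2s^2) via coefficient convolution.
Ascending coefficients: a = [1, -2, 3], b = [2, 1, 2]. c[0] = 1×2 = 2; c[1] = 1×1 + -2×2 = -3; c[2] = 1×2 + -2×1 + 3×2 = 6; c[3] = -2×2 + 3×1 = -1; c[4] = 3×2 = 6. Result coefficients: [2, -3, 6, -1, 6] → 2 - 3s + 6s^2 - s^3 + 6s^4

2 - 3s + 6s^2 - s^3 + 6s^4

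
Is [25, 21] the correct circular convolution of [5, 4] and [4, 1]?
Recompute circular convolution of [5, 4] and [4, 1]: y[0] = 5×4 + 4×1 = 24; y[1] = 5×1 + 4×4 = 21 → [24, 21]. Compare to given [25, 21]: they differ at index 0: given 25, correct 24, so answer: No

No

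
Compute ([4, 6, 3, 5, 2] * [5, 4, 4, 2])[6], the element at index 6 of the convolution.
Use y[k] = Σ_i a[i]·b[k-i] at k=6. y[6] = 5×2 + 2×4 = 18

18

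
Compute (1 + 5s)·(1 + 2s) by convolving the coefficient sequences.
Ascending coefficients: a = [1, 5], b = [1, 2]. c[0] = 1×1 = 1; c[1] = 1×2 + 5×1 = 7; c[2] = 5×2 = 10. Result coefficients: [1, 7, 10] → 1 + 7s + 10s^2

1 + 7s + 10s^2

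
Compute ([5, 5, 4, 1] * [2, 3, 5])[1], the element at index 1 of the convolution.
Use y[k] = Σ_i a[i]·b[k-i] at k=1. y[1] = 5×3 + 5×2 = 25

25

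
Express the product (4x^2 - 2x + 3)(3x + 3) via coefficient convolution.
Ascending coefficients: a = [3, -2, 4], b = [3, 3]. c[0] = 3×3 = 9; c[1] = 3×3 + -2×3 = 3; c[2] = -2×3 + 4×3 = 6; c[3] = 4×3 = 12. Result coefficients: [9, 3, 6, 12] → 12x^3 + 6x^2 + 3x + 9

12x^3 + 6x^2 + 3x + 9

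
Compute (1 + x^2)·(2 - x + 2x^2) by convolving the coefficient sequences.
Ascending coefficients: a = [1, 0, 1], b = [2, -1, 2]. c[0] = 1×2 = 2; c[1] = 1×-1 + 0×2 = -1; c[2] = 1×2 + 0×-1 + 1×2 = 4; c[3] = 0×2 + 1×-1 = -1; c[4] = 1×2 = 2. Result coefficients: [2, -1, 4, -1, 2] → 2 - x + 4x^2 - x^3 + 2x^4

2 - x + 4x^2 - x^3 + 2x^4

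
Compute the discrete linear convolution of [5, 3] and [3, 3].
y[0] = 5×3 = 15; y[1] = 5×3 + 3×3 = 24; y[2] = 3×3 = 9

[15, 24, 9]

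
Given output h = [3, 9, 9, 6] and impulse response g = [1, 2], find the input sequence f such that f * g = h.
Deconvolve h=[3, 9, 9, 6] by g=[1, 2]. Since g[0]=1, solve forward: f[0] = h[0] / 1 = 3; f[1] = (h[1] - 3×2) / 1 = 3; f[2] = (h[2] - 3×2) / 1 = 3. So f = [3, 3, 3]. Check by forward convolution: h[0] = 3×1 = 3; h[1] = 3×2 + 3×1 = 9; h[2] = 3×2 + 3×1 = 9; h[3] = 3×2 = 6

[3, 3, 3]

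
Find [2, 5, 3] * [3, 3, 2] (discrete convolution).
y[0] = 2×3 = 6; y[1] = 2×3 + 5×3 = 21; y[2] = 2×2 + 5×3 + 3×3 = 28; y[3] = 5×2 + 3×3 = 19; y[4] = 3×2 = 6

[6, 21, 28, 19, 6]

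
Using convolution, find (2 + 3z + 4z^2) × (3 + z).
Ascending coefficients: a = [2, 3, 4], b = [3, 1]. c[0] = 2×3 = 6; c[1] = 2×1 + 3×3 = 11; c[2] = 3×1 + 4×3 = 15; c[3] = 4×1 = 4. Result coefficients: [6, 11, 15, 4] → 6 + 11z + 15z^2 + 4z^3

6 + 11z + 15z^2 + 4z^3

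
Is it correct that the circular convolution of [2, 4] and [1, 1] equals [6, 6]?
Recompute circular convolution of [2, 4] and [1, 1]: y[0] = 2×1 + 4×1 = 6; y[1] = 2×1 + 4×1 = 6 → [6, 6]. Given [6, 6] matches, so answer: Yes

Yes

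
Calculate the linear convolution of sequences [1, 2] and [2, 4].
y[0] = 1×2 = 2; y[1] = 1×4 + 2×2 = 8; y[2] = 2×4 = 8

[2, 8, 8]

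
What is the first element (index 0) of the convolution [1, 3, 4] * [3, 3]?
Use y[k] = Σ_i a[i]·b[k-i] at k=0. y[0] = 1×3 = 3

3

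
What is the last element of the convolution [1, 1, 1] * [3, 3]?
Use y[k] = Σ_i a[i]·b[k-i] at k=3. y[3] = 1×3 = 3

3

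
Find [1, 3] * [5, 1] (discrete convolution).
y[0] = 1×5 = 5; y[1] = 1×1 + 3×5 = 16; y[2] = 3×1 = 3

[5, 16, 3]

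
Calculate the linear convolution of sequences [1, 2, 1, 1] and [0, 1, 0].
y[0] = 1×0 = 0; y[1] = 1×1 + 2×0 = 1; y[2] = 1×0 + 2×1 + 1×0 = 2; y[3] = 2×0 + 1×1 + 1×0 = 1; y[4] = 1×0 + 1×1 = 1; y[5] = 1×0 = 0

[0, 1, 2, 1, 1, 0]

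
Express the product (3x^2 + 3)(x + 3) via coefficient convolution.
Ascending coefficients: a = [3, 0, 3], b = [3, 1]. c[0] = 3×3 = 9; c[1] = 3×1 + 0×3 = 3; c[2] = 0×1 + 3×3 = 9; c[3] = 3×1 = 3. Result coefficients: [9, 3, 9, 3] → 3x^3 + 9x^2 + 3x + 9

3x^3 + 9x^2 + 3x + 9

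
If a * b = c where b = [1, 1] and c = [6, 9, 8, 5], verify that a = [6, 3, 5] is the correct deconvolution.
Forward-compute [6, 3, 5] * [1, 1]: c[0] = 6×1 = 6; c[1] = 6×1 + 3×1 = 9; c[2] = 3×1 + 5×1 = 8; c[3] = 5×1 = 5 → [6, 9, 8, 5]. Matches given c = [6, 9, 8, 5], so verified.

Verified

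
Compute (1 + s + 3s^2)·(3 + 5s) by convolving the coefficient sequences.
Ascending coefficients: a = [1, 1, 3], b = [3, 5]. c[0] = 1×3 = 3; c[1] = 1×5 + 1×3 = 8; c[2] = 1×5 + 3×3 = 14; c[3] = 3×5 = 15. Result coefficients: [3, 8, 14, 15] → 3 + 8s + 14s^2 + 15s^3

3 + 8s + 14s^2 + 15s^3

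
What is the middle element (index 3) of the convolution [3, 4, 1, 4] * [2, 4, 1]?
Use y[k] = Σ_i a[i]·b[k-i] at k=3. y[3] = 4×1 + 1×4 + 4×2 = 16

16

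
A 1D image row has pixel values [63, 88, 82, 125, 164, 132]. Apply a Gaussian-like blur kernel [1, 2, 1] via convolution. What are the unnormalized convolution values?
Convolve image row [63, 88, 82, 125, 164, 132] with kernel [1, 2, 1]: y[0] = 63×1 = 63; y[1] = 63×2 + 88×1 = 214; y[2] = 63×1 + 88×2 + 82×1 = 321; y[3] = 88×1 + 82×2 + 125×1 = 377; y[4] = 82×1 + 125×2 + 164×1 = 496; y[5] = 125×1 + 164×2 + 132×1 = 585; y[6] = 164×1 + 132×2 = 428; y[7] = 132×1 = 132 → [63, 214, 321, 377, 496, 585, 428, 132]. Normalization factor = sum(kernel) = 4.

[63, 214, 321, 377, 496, 585, 428, 132]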